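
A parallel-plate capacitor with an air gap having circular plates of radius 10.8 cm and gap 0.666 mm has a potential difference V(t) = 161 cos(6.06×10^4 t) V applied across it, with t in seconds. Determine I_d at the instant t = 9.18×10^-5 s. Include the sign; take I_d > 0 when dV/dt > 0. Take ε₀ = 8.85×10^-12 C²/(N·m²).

3.13×10^-3 A

dE/dt = (V₀ω/d)·−sin(ωt) with ωt = 5.56308 rad: (161)(6.06×10^4)(0.6595)/(6.66×10^-4) = 9.661×10^9 V/(m·s).
I_d = ε₀ A dE/dt = (8.85×10^-12)(0.03664)(9.661×10^9) = 3.13×10^-3 A.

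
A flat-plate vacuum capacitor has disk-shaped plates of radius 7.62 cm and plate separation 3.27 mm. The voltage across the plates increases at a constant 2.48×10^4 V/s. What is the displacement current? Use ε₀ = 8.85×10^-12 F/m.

1.22×10^-6 A

The field between the plates is E = V/d, so dE/dt = (2.48×10^4)/(3.27×10^-3 m) = 7.584×10^6 V/(m·s).
I_d = ε₀ A (dE/dt) = (8.85×10^-12)(0.01824)(7.584×10^6) = 1.22×10^-6 A.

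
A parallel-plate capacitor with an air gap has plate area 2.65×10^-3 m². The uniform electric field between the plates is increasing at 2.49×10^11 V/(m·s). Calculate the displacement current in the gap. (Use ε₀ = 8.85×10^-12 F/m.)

5.84×10^-3 A

I_d = ε₀ A (dE/dt) = (8.85×10^-12)(2.65×10^-3 m²)(2.49×10^11) = 5.84×10^-3 A.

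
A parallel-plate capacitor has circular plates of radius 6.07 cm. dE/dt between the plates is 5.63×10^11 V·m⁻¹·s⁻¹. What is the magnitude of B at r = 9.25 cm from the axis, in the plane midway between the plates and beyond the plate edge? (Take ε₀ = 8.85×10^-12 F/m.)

1.25×10^-7 T

Total displacement current: I_d = ε₀(πR²)(dE/dt) = (8.85×10^-12)(0.01158)(5.63×10^11) = 0.05770 A.
With r > R the enclosed displacement current is the full I_d; B = μ₀ I_d / (2πr) = 1.25×10^-7 T.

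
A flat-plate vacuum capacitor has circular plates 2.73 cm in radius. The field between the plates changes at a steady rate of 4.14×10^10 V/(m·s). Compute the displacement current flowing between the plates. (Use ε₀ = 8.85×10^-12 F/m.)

8.58×10^-4 A

The displacement current is ε₀ times dΦ_E/dt = ε₀ A dE/dt = (8.85×10^-12)(2.341×10^-3)(4.14×10^10) = 8.58×10^-4 A.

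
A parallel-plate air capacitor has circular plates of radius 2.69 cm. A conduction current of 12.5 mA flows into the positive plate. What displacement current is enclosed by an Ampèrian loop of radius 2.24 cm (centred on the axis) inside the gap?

8.67×10^-3 A

No conduction current crosses the gap, so I_d there equals the 0.0125 A in the leads.
Since J_d is uniform, the enclosed fraction is (r/R)² = 0.6934, giving I_d,enc = 8.67×10^-3 A.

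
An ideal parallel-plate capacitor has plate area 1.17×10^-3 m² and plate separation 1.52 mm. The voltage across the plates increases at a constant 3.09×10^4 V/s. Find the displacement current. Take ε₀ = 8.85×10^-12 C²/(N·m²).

2.10×10^-7 A

The displacement current equals the charging current C dV/dt. With C = ε₀A/d = (8.85×10^-12)(1.17×10^-3)/(1.52×10^-3) = 6.812×10^-12 F, I_d = (6.812×10^-12)(3.09×10^4) = 2.10×10^-7 A.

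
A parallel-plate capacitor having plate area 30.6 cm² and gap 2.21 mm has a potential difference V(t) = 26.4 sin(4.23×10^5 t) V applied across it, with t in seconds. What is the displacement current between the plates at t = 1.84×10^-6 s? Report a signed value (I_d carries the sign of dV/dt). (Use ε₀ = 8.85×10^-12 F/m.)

9.74×10^-5 A

dV/dt = (26.4)(4.23×10^5)·cos(0.77832) = 7.952×10^6 V/s.
I_d = C dV/dt with C = ε₀A/d = (8.85×10^-12)(3.06×10^-3)/(2.21×10^-3) = 1.225×10^-11 F, so I_d = (1.225×10^-11)(7.952×10^6) = 9.74×10^-5 A.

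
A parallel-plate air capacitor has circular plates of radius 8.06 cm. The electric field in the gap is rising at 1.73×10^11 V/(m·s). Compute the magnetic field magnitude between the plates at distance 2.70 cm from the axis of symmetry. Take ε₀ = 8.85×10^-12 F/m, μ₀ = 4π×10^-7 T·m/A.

I_d = ε₀ dΦ_E/dt = ε₀ πR² (dE/dt) = (8.85×10^-12)(0.02041)(1.73×10^11) = 0.03125 A through the full plate area.
An Ampèrian loop of radius r encloses a fraction (r/R)² of I_d. Then B·2πr = μ₀ I_d (r/R)², giving B = μ₀ I_d r/(2πR²) = 2.60×10^-8 T.

2.60×10^-8 T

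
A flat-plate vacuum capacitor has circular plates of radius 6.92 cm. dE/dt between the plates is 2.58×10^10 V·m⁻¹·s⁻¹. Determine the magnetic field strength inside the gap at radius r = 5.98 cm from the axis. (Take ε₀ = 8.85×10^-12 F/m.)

8.58×10^-9 T

I_d = ε₀ dΦ_E/dt = ε₀ πR² (dE/dt) = (8.85×10^-12)(0.01504)(2.58×10^10) = 3.434×10^-3 A through the full plate area.
An Ampèrian loop of radius r encloses a fraction (r/R)² of I_d. Then B·2πr = μ₀ I_d (r/R)², giving B = μ₀ I_d r/(2πR²) = 8.58×10^-9 T.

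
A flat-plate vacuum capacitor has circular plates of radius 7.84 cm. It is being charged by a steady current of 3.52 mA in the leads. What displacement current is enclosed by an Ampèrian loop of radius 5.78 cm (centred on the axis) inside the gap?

No conduction current crosses the gap, so I_d there equals the 3.52×10^-3 A in the leads.
Since J_d is uniform, the enclosed fraction is (r/R)² = 0.5435, giving I_d,enc = 1.91×10^-3 A.

1.91×10^-3 A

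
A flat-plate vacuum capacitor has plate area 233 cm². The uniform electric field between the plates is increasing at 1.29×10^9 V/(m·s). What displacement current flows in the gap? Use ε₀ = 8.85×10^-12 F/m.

2.66×10^-4 A

With a uniform field, Φ_E = EA, so I_d = ε₀ A dE/dt = 2.66×10^-4 A.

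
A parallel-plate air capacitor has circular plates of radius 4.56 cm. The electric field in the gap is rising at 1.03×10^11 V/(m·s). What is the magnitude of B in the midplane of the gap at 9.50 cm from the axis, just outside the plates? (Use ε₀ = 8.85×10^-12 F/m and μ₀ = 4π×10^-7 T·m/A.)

1.25×10^-8 T

I_d = ε₀ dΦ_E/dt = ε₀ πR² (dE/dt) = (8.85×10^-12)(6.533×10^-3)(1.03×10^11) = 5.955×10^-3 A through the full plate area.
With r > R the enclosed displacement current is the full I_d; B = μ₀ I_d / (2πr) = 1.25×10^-8 T.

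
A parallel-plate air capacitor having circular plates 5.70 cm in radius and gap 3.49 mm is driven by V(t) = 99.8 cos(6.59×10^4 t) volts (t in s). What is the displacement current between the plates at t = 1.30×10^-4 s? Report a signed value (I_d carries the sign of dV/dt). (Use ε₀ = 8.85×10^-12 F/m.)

-1.29×10^-4 A

C = ε₀A/d = (8.85×10^-12)(0.01021)/(3.49×10^-3) = 2.589×10^-11 F. dV/dt = V₀ω·−sin(ωt); at ωt = 8.567 rad this factor is -0.7564.
I_d = C dV/dt = (2.589×10^-11)(99.8)(6.59×10^4)(-0.7564) = -1.29×10^-4 A.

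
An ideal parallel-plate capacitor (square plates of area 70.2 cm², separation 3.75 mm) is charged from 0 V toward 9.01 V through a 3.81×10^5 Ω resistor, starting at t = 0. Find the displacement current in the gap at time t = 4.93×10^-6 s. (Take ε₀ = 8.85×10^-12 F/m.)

1.08×10^-5 A

C = ε₀A/d = (8.85×10^-12)(7.02×10^-3)/(3.75×10^-3) = 1.657×10^-11 F and τ = RC = 6.313×10^-6 s. I_d in the gap equals the RC charging current.
I_d(t) = (V₀/R) e^(−t/τ) = 2.365×10^-5 · e^(−0.7809) = 1.08×10^-5 A.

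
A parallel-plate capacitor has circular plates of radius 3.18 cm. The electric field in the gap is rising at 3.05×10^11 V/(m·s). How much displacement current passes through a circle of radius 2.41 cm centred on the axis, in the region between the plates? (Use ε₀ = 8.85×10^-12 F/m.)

4.93×10^-3 A

Total displacement current: I_d = ε₀(πR²)(dE/dt) = (8.85×10^-12)(3.177×10^-3)(3.05×10^11) = 8.576×10^-3 A.
The field is uniform, so I_d,enc = I_d (r/R)² = (8.576×10^-3)(2.41/3.18)² = 4.93×10^-3 A.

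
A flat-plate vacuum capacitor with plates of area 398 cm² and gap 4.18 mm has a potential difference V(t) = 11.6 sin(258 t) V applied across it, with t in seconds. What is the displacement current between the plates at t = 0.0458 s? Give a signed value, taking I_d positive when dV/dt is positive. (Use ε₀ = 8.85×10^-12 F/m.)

1.85×10^-7 A

dE/dt = (V₀ω/d)·cos(ωt) with ωt = 11.8164 rad: (11.6)(258)(0.7317)/(4.18×10^-3) = 5.239×10^5 V/(m·s).
I_d = ε₀ A dE/dt = (8.85×10^-12)(0.0398)(5.239×10^5) = 1.85×10^-7 A.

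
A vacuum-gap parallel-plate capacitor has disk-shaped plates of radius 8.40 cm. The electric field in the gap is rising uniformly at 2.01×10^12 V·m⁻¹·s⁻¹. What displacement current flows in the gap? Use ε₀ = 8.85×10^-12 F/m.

The displacement current is ε₀ times dΦ_E/dt = ε₀ A dE/dt = (8.85×10^-12)(0.02217)(2.01×10^12) = 0.394 A.

0.394 A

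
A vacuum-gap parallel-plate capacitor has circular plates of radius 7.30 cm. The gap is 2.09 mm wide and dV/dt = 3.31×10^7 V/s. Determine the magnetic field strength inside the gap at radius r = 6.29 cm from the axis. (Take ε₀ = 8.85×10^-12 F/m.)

I_d = C dV/dt with C = ε₀πR²/d = 7.088×10^-11 F, so I_d = (7.088×10^-11)(3.31×10^7) = 2.346×10^-3 A.
∮B·dl = μ₀ I_d,enc with I_d,enc = I_d r²/R² = 1.742×10^-3 A; so B = μ₀ I_d,enc/(2πr) = 5.54×10^-9 T.

5.54×10^-9 T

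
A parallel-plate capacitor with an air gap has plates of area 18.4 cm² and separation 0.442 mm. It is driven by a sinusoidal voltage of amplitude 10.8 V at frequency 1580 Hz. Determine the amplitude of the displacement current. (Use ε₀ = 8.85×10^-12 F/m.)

3.95×10^-6 A

The displacement current equals the conduction current C dV/dt, which peaks at C V₀ ω.
With C = ε₀A/d = (8.85×10^-12)(1.84×10^-3)/(4.42×10^-4) = 3.684×10^-11 F and ω = 2πf = 9927 rad/s, I_d,max = (3.684×10^-11)(10.8)(9927) = 3.95×10^-6 A.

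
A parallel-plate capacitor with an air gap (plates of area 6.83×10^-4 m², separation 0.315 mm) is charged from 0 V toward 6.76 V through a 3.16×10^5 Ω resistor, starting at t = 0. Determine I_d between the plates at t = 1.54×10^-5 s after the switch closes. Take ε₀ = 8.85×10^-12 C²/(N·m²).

C = ε₀A/d = (8.85×10^-12)(6.83×10^-4)/(3.15×10^-4) = 1.919×10^-11 F and τ = RC = 6.064×10^-6 s. I_d in the gap equals the RC charging current.
I_d(t) = (V₀/R) e^(−t/τ) = 2.139×10^-5 · e^(−2.540) = 1.69×10^-6 A.

1.69×10^-6 A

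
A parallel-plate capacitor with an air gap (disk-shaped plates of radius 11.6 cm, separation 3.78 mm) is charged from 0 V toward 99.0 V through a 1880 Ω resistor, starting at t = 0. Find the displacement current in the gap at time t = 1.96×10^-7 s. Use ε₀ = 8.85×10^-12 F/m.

C = ε₀A/d = (8.85×10^-12)(0.04227)/(3.78×10^-3) = 9.897×10^-11 F, so τ = RC = 1.861×10^-7 s.
The conduction current is I(t) = (V₀/R) e^(−t/τ), and the displacement current between the plates equals it.
t/τ = 1.053; I_d = (99.0/1880) · e^(−1.053) = (0.05266)(0.3489) = 0.0184 A.

0.0184 A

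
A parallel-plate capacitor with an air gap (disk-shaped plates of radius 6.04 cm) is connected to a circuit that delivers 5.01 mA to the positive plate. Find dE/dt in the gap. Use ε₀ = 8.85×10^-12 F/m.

By continuity, I_d in the gap equals the 5.01 mA flowing in the wire.
Since I_d = ε₀ A dE/dt, dE/dt = I_d/(ε₀A) = (5.01×10^-3)/((8.85×10^-12)(0.01146)) = 4.94×10^10 V/(m·s).

4.94×10^10 V/(m·s)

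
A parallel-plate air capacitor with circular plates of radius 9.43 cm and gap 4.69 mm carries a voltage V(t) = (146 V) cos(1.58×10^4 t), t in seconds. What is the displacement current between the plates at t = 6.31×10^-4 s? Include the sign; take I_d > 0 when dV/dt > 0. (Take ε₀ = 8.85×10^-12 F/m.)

C = ε₀A/d = (8.85×10^-12)(0.02794)/(4.69×10^-3) = 5.272×10^-11 F. dV/dt = V₀ω·−sin(ωt); at ωt = 9.9698 rad this factor is 0.5184.
I_d = C dV/dt = (5.272×10^-11)(146)(1.58×10^4)(0.5184) = 6.30×10^-5 A.

6.30×10^-5 A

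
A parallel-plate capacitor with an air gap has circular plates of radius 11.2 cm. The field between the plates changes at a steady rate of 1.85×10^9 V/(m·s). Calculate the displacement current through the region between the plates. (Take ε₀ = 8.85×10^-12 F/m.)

The displacement current is ε₀ times dΦ_E/dt = ε₀ A dE/dt = (8.85×10^-12)(0.03941)(1.85×10^9) = 6.45×10^-4 A.

6.45×10^-4 A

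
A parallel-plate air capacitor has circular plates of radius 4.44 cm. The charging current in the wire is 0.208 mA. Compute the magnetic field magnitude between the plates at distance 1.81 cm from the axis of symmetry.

3.82×10^-10 T

Between the plates the displacement current equals the wire current: I_d = 0.208 mA = 2.08×10^-4 A.
∮B·dl = μ₀ I_d,enc with I_d,enc = I_d r²/R² = 3.457×10^-5 A; so B = μ₀ I_d,enc/(2πr) = 3.82×10^-10 T.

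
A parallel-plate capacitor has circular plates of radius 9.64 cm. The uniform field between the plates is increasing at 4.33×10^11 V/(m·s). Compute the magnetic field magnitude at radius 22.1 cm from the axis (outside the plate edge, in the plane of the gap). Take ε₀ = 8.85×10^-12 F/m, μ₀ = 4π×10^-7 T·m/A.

Through the whole plate area (πR² = 0.02919 m²), I_d = ε₀ πR² dE/dt = 0.1119 A.
With r > R the enclosed displacement current is the full I_d; B = μ₀ I_d / (2πr) = 1.01×10^-7 T.

1.01×10^-7 T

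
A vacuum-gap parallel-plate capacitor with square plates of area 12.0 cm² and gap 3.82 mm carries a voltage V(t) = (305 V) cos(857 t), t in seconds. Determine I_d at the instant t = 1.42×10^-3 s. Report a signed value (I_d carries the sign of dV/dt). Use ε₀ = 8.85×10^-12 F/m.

dE/dt = (V₀ω/d)·−sin(ωt) with ωt = 1.21694 rad: (305)(857)(-0.9380)/(3.82×10^-3) = -6.418×10^7 V/(m·s).
I_d = ε₀ A dE/dt = (8.85×10^-12)(1.20×10^-3)(-6.418×10^7) = -6.82×10^-7 A.

-6.82×10^-7 A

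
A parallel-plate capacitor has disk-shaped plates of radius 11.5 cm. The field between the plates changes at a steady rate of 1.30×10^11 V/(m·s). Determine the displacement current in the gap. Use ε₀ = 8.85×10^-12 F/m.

0.0478 A

The displacement current is ε₀ times dΦ_E/dt = ε₀ A dE/dt = (8.85×10^-12)(0.04155)(1.30×10^11) = 0.0478 A.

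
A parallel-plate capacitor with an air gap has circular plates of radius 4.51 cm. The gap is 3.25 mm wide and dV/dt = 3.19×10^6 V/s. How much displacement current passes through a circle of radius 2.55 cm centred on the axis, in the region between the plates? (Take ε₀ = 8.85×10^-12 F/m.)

dE/dt = (dV/dt)/d = 9.815×10^8 V/(m·s); I_d = ε₀(πR²)(dE/dt) = (8.85×10^-12)(6.390×10^-3)(9.815×10^8) = 5.551×10^-5 A.
The field is uniform, so I_d,enc = I_d (r/R)² = (5.551×10^-5)(2.55/4.51)² = 1.77×10^-5 A.

1.77×10^-5 A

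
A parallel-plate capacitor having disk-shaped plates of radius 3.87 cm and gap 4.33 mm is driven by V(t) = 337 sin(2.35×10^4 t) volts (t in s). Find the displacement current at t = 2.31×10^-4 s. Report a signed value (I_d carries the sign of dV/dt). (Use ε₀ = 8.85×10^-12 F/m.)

dV/dt = (337)(2.35×10^4)·cos(5.4285) = 5.199×10^6 V/s.
I_d = C dV/dt with C = ε₀A/d = (8.85×10^-12)(4.705×10^-3)/(4.33×10^-3) = 9.616×10^-12 F, so I_d = (9.616×10^-12)(5.199×10^6) = 5.00×10^-5 A.

5.00×10^-5 A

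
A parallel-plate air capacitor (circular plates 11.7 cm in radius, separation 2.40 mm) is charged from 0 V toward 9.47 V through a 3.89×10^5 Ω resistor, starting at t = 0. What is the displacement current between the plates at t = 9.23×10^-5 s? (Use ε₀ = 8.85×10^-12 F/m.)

C = ε₀A/d = (8.85×10^-12)(0.04301)/(2.40×10^-3) = 1.586×10^-10 F and τ = RC = 6.170×10^-5 s. I_d in the gap equals the RC charging current.
I_d(t) = (V₀/R) e^(−t/τ) = 2.434×10^-5 · e^(−1.496) = 5.45×10^-6 A.

5.45×10^-6 A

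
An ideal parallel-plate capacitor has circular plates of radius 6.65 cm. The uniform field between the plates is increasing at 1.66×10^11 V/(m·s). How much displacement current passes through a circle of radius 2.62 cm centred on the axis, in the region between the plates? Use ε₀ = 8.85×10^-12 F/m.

Total displacement current: I_d = ε₀(πR²)(dE/dt) = (8.85×10^-12)(0.01389)(1.66×10^11) = 0.02041 A.
Through an area πr² the displacement current is I_d·(πr²/πR²) = I_d (r/R)² = 3.17×10^-3 A.

3.17×10^-3 A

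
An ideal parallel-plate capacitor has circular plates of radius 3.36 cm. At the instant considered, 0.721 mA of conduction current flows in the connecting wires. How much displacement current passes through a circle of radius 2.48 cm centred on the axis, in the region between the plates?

3.93×10^-4 A

No conduction current crosses the gap, so I_d there equals the 7.21×10^-4 A in the leads.
The field is uniform, so I_d,enc = I_d (r/R)² = (7.21×10^-4)(2.48/3.36)² = 3.93×10^-4 A.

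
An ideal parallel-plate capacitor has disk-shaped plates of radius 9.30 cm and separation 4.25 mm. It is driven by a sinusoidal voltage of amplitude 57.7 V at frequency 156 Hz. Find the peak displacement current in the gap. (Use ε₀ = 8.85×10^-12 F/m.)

3.20×10^-6 A

The displacement current equals the conduction current C dV/dt, which peaks at C V₀ ω.
With C = ε₀A/d = (8.85×10^-12)(0.02717)/(4.25×10^-3) = 5.658×10^-11 F and ω = 2πf = 980.2 rad/s, I_d,max = (5.658×10^-11)(57.7)(980.2) = 3.20×10^-6 A.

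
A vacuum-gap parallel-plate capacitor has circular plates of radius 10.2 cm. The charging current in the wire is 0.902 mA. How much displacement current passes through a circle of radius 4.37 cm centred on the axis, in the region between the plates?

By continuity the displacement current in the gap matches the conduction current: I_d = 9.02×10^-4 A.
The field is uniform, so I_d,enc = I_d (r/R)² = (9.02×10^-4)(4.37/10.2)² = 1.66×10^-4 A.

1.66×10^-4 A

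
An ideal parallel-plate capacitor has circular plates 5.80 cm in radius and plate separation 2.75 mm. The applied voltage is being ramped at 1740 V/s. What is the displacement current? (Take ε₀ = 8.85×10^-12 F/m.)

C = ε₀A/d = (8.85×10^-12)(0.01057)/(2.75×10^-3) = 3.402×10^-11 F.
I_d = C dV/dt = (3.402×10^-11)(1740) = 5.92×10^-8 A.

5.92×10^-8 A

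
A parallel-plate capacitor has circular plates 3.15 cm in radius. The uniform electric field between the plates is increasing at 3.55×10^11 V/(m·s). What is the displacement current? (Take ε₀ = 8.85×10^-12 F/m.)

The displacement current is ε₀ times dΦ_E/dt = ε₀ A dE/dt = (8.85×10^-12)(3.117×10^-3)(3.55×10^11) = 9.79×10^-3 A.

9.79×10^-3 A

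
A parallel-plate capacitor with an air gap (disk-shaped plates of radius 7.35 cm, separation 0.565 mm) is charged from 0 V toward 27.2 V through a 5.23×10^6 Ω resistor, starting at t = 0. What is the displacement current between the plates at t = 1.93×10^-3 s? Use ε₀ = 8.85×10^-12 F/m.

1.30×10^-6 A

C = ε₀A/d = (8.85×10^-12)(0.01697)/(5.65×10^-4) = 2.658×10^-10 F, so τ = RC = 1.390×10^-3 s.
The conduction current is I(t) = (V₀/R) e^(−t/τ), and the displacement current between the plates equals it.
t/τ = 1.388; I_d = (27.2/5.23×10^6) · e^(−1.388) = (5.201×10^-6)(0.2496) = 1.30×10^-6 A.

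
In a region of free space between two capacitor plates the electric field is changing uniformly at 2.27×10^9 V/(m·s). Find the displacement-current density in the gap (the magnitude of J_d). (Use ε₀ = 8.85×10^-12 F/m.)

0.0201 A/m²

J_d = ε₀ ∂E/∂t, so J_d = 0.0201 A/m².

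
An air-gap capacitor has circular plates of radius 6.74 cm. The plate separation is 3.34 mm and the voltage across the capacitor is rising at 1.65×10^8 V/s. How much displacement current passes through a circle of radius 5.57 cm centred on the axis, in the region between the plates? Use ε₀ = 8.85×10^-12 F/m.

dE/dt = (dV/dt)/d = 4.940×10^10 V/(m·s); I_d = ε₀(πR²)(dE/dt) = (8.85×10^-12)(0.01427)(4.940×10^10) = 6.239×10^-3 A.
Through an area πr² the displacement current is I_d·(πr²/πR²) = I_d (r/R)² = 4.26×10^-3 A.

4.26×10^-3 A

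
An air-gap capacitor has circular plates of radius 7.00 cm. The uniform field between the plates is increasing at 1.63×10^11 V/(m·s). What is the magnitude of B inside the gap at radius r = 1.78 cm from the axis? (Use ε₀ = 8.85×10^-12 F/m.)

1.61×10^-8 T

Through the whole plate area (πR² = 0.01539 m²), I_d = ε₀ πR² dE/dt = 0.02220 A.
An Ampèrian loop of radius r encloses a fraction (r/R)² of I_d. Then B·2πr = μ₀ I_d (r/R)², giving B = μ₀ I_d r/(2πR²) = 1.61×10^-8 T.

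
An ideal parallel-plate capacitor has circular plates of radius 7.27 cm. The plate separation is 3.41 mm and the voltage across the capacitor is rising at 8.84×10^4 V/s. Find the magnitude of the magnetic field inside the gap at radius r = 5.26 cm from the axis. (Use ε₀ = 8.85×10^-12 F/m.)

With E = V/d, dE/dt = 2.592×10^7 V/(m·s) and πR² = 0.01660 m², giving I_d = ε₀ πR² dE/dt = 3.808×10^-6 A.
For r < R the Ampère–Maxwell law gives B(2πr) = μ₀ I_d (r²/R²), so B = μ₀ I_d r/(2πR²) = (4π×10^-7)(3.808×10^-6)(0.0526)/(2π·0.0727²) = 7.58×10^-12 T.

7.58×10^-12 T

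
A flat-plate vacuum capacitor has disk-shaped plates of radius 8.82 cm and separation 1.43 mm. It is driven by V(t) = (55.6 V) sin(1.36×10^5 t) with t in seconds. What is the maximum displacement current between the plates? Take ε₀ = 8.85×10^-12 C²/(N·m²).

The displacement current equals the conduction current C dV/dt, which peaks at C V₀ ω.
With C = ε₀A/d = (8.85×10^-12)(0.02444)/(1.43×10^-3) = 1.513×10^-10 F and ω = 1.36×10^5 rad/s, I_d,max = (1.513×10^-10)(55.6)(1.36×10^5) = 1.14×10^-3 A.

1.14×10^-3 A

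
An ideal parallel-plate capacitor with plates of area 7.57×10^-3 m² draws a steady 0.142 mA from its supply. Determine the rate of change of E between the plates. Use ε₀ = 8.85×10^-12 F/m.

By continuity, I_d in the gap equals the 0.142 mA flowing in the wire.
Since I_d = ε₀ A dE/dt, dE/dt = I_d/(ε₀A) = (1.42×10^-4)/((8.85×10^-12)(7.57×10^-3)) = 2.12×10^9 V/(m·s).

2.12×10^9 V/(m·s)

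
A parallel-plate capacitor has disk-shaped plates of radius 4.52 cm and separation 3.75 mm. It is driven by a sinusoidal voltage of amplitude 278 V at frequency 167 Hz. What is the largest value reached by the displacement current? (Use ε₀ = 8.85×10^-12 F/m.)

The displacement current equals the conduction current C dV/dt, which peaks at C V₀ ω.
With C = ε₀A/d = (8.85×10^-12)(6.418×10^-3)/(3.75×10^-3) = 1.515×10^-11 F and ω = 2πf = 1049 rad/s, I_d,max = (1.515×10^-11)(278)(1049) = 4.42×10^-6 A.

4.42×10^-6 A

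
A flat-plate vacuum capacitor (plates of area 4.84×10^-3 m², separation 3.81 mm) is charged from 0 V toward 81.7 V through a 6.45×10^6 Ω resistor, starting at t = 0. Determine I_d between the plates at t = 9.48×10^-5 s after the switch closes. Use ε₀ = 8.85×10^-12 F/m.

3.43×10^-6 A

C = ε₀A/d = (8.85×10^-12)(4.84×10^-3)/(3.81×10^-3) = 1.124×10^-11 F, so τ = RC = 7.250×10^-5 s.
The conduction current is I(t) = (V₀/R) e^(−t/τ), and the displacement current between the plates equals it.
t/τ = 1.308; I_d = (81.7/6.45×10^6) · e^(−1.308) = (1.267×10^-5)(0.2704) = 3.43×10^-6 A.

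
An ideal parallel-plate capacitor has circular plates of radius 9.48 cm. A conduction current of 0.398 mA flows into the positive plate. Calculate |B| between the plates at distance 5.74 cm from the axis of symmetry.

5.08×10^-10 T

By continuity the displacement current in the gap matches the conduction current: I_d = 3.98×10^-4 A.
∮B·dl = μ₀ I_d,enc with I_d,enc = I_d r²/R² = 1.459×10^-4 A; so B = μ₀ I_d,enc/(2πr) = 5.08×10^-10 T.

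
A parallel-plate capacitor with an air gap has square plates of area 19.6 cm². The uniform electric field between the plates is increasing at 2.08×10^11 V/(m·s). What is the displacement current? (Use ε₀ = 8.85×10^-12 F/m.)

3.61×10^-3 A

The displacement current is ε₀ times dΦ_E/dt = ε₀ A dE/dt = (8.85×10^-12)(1.96×10^-3)(2.08×10^11) = 3.61×10^-3 A.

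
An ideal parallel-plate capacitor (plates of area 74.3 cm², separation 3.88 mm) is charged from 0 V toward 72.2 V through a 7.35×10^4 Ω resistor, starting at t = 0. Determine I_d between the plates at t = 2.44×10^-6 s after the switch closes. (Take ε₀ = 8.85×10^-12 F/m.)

C = ε₀A/d = (8.85×10^-12)(7.43×10^-3)/(3.88×10^-3) = 1.695×10^-11 F and τ = RC = 1.246×10^-6 s. I_d in the gap equals the RC charging current.
I_d(t) = (V₀/R) e^(−t/τ) = 9.823×10^-4 · e^(−1.958) = 1.39×10^-4 A.

1.39×10^-4 A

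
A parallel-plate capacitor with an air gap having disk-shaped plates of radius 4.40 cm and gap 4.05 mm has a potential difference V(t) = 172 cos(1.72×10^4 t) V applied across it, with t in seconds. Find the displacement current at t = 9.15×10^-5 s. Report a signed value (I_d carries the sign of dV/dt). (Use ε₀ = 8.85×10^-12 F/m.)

-3.93×10^-5 A

dV/dt = (172)(1.72×10^4)·−sin(1.5738) = -2.958×10^6 V/s.
I_d = C dV/dt with C = ε₀A/d = (8.85×10^-12)(6.082×10^-3)/(4.05×10^-3) = 1.329×10^-11 F, so I_d = (1.329×10^-11)(-2.958×10^6) = -3.93×10^-5 A.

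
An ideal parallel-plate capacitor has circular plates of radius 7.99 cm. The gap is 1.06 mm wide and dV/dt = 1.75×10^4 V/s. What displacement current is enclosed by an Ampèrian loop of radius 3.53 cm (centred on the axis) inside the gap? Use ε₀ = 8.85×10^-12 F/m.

5.72×10^-7 A

dE/dt = (dV/dt)/d = 1.651×10^7 V/(m·s); I_d = ε₀(πR²)(dE/dt) = (8.85×10^-12)(0.02006)(1.651×10^7) = 2.931×10^-6 A.
Since J_d is uniform, the enclosed fraction is (r/R)² = 0.1952, giving I_d,enc = 5.72×10^-7 A.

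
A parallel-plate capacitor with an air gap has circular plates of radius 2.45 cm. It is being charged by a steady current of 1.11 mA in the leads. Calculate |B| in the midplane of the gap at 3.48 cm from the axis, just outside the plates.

6.38×10^-9 T

No conduction current crosses the gap, so I_d there equals the 1.11×10^-3 A in the leads.
With r > R the enclosed displacement current is the full I_d; B = μ₀ I_d / (2πr) = 6.38×10^-9 T.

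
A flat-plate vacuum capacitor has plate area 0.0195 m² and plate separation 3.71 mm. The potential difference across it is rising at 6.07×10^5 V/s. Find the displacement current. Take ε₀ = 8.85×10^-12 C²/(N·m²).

The displacement current equals the charging current C dV/dt. With C = ε₀A/d = (8.85×10^-12)(0.0195)/(3.71×10^-3) = 4.652×10^-11 F, I_d = (4.652×10^-11)(6.07×10^5) = 2.82×10^-5 A.

2.82×10^-5 A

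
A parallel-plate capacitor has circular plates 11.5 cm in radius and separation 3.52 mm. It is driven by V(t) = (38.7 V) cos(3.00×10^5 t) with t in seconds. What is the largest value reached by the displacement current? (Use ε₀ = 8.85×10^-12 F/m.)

(dE/dt)_max = V₀ω/d = 3.298×10^9 V/(m·s); ω = 3.00×10^5 rad/s.
I_d,max = ε₀ A (dE/dt)_max = (8.85×10^-12)(0.04155)(3.298×10^9) = 1.21×10^-3 A.

1.21×10^-3 A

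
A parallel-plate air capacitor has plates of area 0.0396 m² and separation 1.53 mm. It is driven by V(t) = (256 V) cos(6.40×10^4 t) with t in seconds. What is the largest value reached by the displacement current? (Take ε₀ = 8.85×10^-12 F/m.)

3.75×10^-3 A

The displacement current equals the conduction current C dV/dt, which peaks at C V₀ ω.
With C = ε₀A/d = (8.85×10^-12)(0.0396)/(1.53×10^-3) = 2.291×10^-10 F and ω = 6.40×10^4 rad/s, I_d,max = (2.291×10^-10)(256)(6.40×10^4) = 3.75×10^-3 A.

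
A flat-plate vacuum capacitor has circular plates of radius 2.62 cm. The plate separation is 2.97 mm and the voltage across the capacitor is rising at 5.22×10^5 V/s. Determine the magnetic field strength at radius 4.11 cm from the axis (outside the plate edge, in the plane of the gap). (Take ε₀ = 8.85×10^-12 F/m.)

1.63×10^-11 T

With E = V/d, dE/dt = 1.758×10^8 V/(m·s) and πR² = 2.157×10^-3 m², giving I_d = ε₀ πR² dE/dt = 3.356×10^-6 A.
For r ≥ R the full I_d is enclosed: B = μ₀ I_d/(2πr) = (4π×10^-7)(3.356×10^-6)/(2π·0.0411) = 1.63×10^-11 T.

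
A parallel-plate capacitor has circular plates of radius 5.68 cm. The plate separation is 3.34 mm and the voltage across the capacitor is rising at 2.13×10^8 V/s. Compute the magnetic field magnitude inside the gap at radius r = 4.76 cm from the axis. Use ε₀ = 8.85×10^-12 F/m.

1.69×10^-8 T

I_d = C dV/dt with C = ε₀πR²/d = 2.687×10^-11 F, so I_d = (2.687×10^-11)(2.13×10^8) = 5.723×10^-3 A.
An Ampèrian loop of radius r encloses a fraction (r/R)² of I_d. Then B·2πr = μ₀ I_d (r/R)², giving B = μ₀ I_d r/(2πR²) = 1.69×10^-8 T.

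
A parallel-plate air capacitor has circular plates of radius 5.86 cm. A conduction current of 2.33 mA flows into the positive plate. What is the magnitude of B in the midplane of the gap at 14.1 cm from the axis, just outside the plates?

Between the plates the displacement current equals the wire current: I_d = 2.33 mA = 2.33×10^-3 A.
For r ≥ R the full I_d is enclosed: B = μ₀ I_d/(2πr) = (4π×10^-7)(2.33×10^-3)/(2π·0.141) = 3.30×10^-9 T.

3.30×10^-9 T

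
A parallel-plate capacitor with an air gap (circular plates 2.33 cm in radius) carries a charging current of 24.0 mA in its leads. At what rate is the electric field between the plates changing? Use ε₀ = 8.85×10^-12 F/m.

1.59×10^12 V/(m·s)

Charge continuity gives I_d = I = 0.0240 A between the plates.
Then dE/dt = I_d/(ε₀A) = 1.59×10^12 V/(m·s).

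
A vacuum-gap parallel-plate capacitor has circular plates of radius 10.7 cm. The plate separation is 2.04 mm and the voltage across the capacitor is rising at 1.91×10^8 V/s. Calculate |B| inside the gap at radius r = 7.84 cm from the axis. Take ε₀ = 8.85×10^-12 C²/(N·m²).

4.08×10^-8 T

dE/dt = (dV/dt)/d = 9.363×10^10 V/(m·s); I_d = ε₀(πR²)(dE/dt) = (8.85×10^-12)(0.03597)(9.363×10^10) = 0.02981 A.
∮B·dl = μ₀ I_d,enc with I_d,enc = I_d r²/R² = 0.01600 A; so B = μ₀ I_d,enc/(2πr) = 4.08×10^-8 T.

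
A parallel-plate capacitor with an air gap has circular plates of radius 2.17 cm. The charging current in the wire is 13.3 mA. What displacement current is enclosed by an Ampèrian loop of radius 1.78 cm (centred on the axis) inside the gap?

No conduction current crosses the gap, so I_d there equals the 0.0133 A in the leads.
Since J_d is uniform, the enclosed fraction is (r/R)² = 0.6729, giving I_d,enc = 8.95×10^-3 A.

8.95×10^-3 A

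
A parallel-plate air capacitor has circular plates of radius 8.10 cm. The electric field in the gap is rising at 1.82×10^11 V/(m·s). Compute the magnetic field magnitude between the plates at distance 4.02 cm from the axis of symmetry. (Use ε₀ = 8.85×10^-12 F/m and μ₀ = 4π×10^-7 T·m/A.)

4.07×10^-8 T

I_d = ε₀ dΦ_E/dt = ε₀ πR² (dE/dt) = (8.85×10^-12)(0.02061)(1.82×10^11) = 0.03320 A through the full plate area.
An Ampèrian loop of radius r encloses a fraction (r/R)² of I_d. Then B·2πr = μ₀ I_d (r/R)², giving B = μ₀ I_d r/(2πR²) = 4.07×10^-8 T.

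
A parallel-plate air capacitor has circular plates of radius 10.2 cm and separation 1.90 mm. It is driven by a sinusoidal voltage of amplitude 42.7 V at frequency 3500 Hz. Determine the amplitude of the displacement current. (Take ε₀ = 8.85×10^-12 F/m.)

1.43×10^-4 A

The displacement current equals the conduction current C dV/dt, which peaks at C V₀ ω.
With C = ε₀A/d = (8.85×10^-12)(0.03269)/(1.90×10^-3) = 1.523×10^-10 F and ω = 2πf = 2.199×10^4 rad/s, I_d,max = (1.523×10^-10)(42.7)(2.199×10^4) = 1.43×10^-4 A.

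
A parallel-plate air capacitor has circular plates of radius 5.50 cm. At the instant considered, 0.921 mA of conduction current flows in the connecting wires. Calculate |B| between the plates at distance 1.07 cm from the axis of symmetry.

Between the plates the displacement current equals the wire current: I_d = 0.921 mA = 9.21×10^-4 A.
For r < R the Ampère–Maxwell law gives B(2πr) = μ₀ I_d (r²/R²), so B = μ₀ I_d r/(2πR²) = (4π×10^-7)(9.21×10^-4)(0.0107)/(2π·0.0550²) = 6.52×10^-10 T.

6.52×10^-10 T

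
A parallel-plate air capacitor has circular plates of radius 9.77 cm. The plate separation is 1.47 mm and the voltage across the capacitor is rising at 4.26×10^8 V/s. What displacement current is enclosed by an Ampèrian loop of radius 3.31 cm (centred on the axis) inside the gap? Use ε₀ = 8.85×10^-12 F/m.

8.83×10^-3 A

I_d = C dV/dt with C = ε₀πR²/d = 1.806×10^-10 F, so I_d = (1.806×10^-10)(4.26×10^8) = 0.07694 A.
Since J_d is uniform, the enclosed fraction is (r/R)² = 0.1148, giving I_d,enc = 8.83×10^-3 A.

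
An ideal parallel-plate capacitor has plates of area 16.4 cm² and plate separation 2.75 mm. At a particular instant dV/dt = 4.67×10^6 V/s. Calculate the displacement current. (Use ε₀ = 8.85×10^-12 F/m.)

2.46×10^-5 A

C = ε₀A/d = (8.85×10^-12)(1.64×10^-3)/(2.75×10^-3) = 5.278×10^-12 F.
I_d = C dV/dt = (5.278×10^-12)(4.67×10^6) = 2.46×10^-5 A.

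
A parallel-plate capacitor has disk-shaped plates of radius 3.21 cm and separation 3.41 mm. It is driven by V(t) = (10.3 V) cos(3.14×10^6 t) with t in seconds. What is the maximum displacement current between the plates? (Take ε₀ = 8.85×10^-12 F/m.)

2.72×10^-4 A

The displacement current equals the conduction current C dV/dt, which peaks at C V₀ ω.
With C = ε₀A/d = (8.85×10^-12)(3.237×10^-3)/(3.41×10^-3) = 8.401×10^-12 F and ω = 3.14×10^6 rad/s, I_d,max = (8.401×10^-12)(10.3)(3.14×10^6) = 2.72×10^-4 A.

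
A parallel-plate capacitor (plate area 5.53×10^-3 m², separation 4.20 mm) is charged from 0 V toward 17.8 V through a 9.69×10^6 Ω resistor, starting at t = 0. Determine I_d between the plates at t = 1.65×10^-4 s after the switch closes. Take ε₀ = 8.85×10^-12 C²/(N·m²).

C = ε₀A/d = (8.85×10^-12)(5.53×10^-3)/(4.20×10^-3) = 1.165×10^-11 F and τ = RC = 1.129×10^-4 s. I_d in the gap equals the RC charging current.
I_d(t) = (V₀/R) e^(−t/τ) = 1.837×10^-6 · e^(−1.461) = 4.26×10^-7 A.

4.26×10^-7 A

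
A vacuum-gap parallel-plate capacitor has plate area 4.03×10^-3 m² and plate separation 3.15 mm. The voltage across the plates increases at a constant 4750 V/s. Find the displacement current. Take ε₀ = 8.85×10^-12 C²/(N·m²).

C = ε₀A/d = (8.85×10^-12)(4.03×10^-3)/(3.15×10^-3) = 1.132×10^-11 F.
I_d = C dV/dt = (1.132×10^-11)(4750) = 5.38×10^-8 A.

5.38×10^-8 A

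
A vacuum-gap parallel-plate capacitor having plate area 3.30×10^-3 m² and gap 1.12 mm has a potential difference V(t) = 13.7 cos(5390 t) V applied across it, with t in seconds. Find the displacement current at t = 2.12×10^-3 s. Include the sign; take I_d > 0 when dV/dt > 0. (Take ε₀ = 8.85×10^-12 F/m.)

1.75×10^-6 A

C = ε₀A/d = (8.85×10^-12)(3.30×10^-3)/(1.12×10^-3) = 2.608×10^-11 F. dV/dt = V₀ω·−sin(ωt); at ωt = 11.4268 rad this factor is 0.9085.
I_d = C dV/dt = (2.608×10^-11)(13.7)(5390)(0.9085) = 1.75×10^-6 A.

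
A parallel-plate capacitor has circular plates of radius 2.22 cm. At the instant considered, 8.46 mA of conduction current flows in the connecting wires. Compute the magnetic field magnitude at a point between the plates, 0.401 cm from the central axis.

1.38×10^-8 T

No conduction current crosses the gap, so I_d there equals the 8.46×10^-3 A in the leads.
For r < R the Ampère–Maxwell law gives B(2πr) = μ₀ I_d (r²/R²), so B = μ₀ I_d r/(2πR²) = (4π×10^-7)(8.46×10^-3)(4.01×10^-3)/(2π·0.0222²) = 1.38×10^-8 T.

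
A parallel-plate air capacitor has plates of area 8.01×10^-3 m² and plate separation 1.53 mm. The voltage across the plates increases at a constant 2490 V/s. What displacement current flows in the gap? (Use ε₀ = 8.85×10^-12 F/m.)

1.15×10^-7 A

The displacement current equals the charging current C dV/dt. With C = ε₀A/d = (8.85×10^-12)(8.01×10^-3)/(1.53×10^-3) = 4.633×10^-11 F, I_d = (4.633×10^-11)(2490) = 1.15×10^-7 A.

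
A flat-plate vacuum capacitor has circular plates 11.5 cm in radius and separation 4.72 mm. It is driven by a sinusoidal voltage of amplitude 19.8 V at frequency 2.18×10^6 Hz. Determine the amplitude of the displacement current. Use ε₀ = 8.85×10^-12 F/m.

0.0211 A

C = ε₀A/d = (8.85×10^-12)(0.04155)/(4.72×10^-3) = 7.791×10^-11 F; ω = 2πf = 1.370×10^7 rad/s.
I_d = C dV/dt, so |I_d|_max = C V₀ ω = (7.791×10^-11)(19.8)(1.370×10^7) = 0.0211 A.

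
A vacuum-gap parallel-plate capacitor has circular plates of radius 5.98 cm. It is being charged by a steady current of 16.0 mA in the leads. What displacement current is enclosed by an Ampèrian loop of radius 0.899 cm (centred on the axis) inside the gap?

3.62×10^-4 A

By continuity the displacement current in the gap matches the conduction current: I_d = 0.0160 A.
Since J_d is uniform, the enclosed fraction is (r/R)² = 0.02260, giving I_d,enc = 3.62×10^-4 A.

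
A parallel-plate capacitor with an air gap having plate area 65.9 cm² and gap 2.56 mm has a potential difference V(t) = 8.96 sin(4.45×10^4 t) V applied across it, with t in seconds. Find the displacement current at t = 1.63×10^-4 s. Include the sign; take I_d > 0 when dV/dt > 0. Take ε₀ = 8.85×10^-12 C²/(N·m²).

dE/dt = (V₀ω/d)·cos(ωt) with ωt = 7.2535 rad: (8.96)(4.45×10^4)(0.5650)/(2.56×10^-3) = 8.800×10^7 V/(m·s).
I_d = ε₀ A dE/dt = (8.85×10^-12)(6.59×10^-3)(8.800×10^7) = 5.13×10^-6 A.

5.13×10^-6 A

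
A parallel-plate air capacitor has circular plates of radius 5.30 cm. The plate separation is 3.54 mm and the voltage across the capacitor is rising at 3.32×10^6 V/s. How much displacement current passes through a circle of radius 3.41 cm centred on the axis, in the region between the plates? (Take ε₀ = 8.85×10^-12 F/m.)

3.03×10^-5 A

With E = V/d, dE/dt = 9.379×10^8 V/(m·s) and πR² = 8.825×10^-3 m², giving I_d = ε₀ πR² dE/dt = 7.325×10^-5 A.
Through an area πr² the displacement current is I_d·(πr²/πR²) = I_d (r/R)² = 3.03×10^-5 A.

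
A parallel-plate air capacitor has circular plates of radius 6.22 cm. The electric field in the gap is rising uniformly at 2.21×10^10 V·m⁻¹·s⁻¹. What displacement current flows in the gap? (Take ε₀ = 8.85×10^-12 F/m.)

2.38×10^-3 A

With a uniform field, Φ_E = EA, so I_d = ε₀ A dE/dt = 2.38×10^-3 A.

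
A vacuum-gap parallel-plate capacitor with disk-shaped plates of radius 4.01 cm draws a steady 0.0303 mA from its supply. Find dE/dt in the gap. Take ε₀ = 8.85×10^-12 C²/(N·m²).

6.78×10^8 V/(m·s)

By continuity, I_d in the gap equals the 0.0303 mA flowing in the wire.
Since I_d = ε₀ A dE/dt, dE/dt = I_d/(ε₀A) = (3.03×10^-5)/((8.85×10^-12)(5.052×10^-3)) = 6.78×10^8 V/(m·s).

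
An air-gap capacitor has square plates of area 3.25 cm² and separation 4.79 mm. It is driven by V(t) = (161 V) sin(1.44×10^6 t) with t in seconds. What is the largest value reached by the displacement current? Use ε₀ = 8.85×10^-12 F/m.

1.39×10^-4 A

(dE/dt)_max = V₀ω/d = 4.840×10^10 V/(m·s); ω = 1.44×10^6 rad/s.
I_d,max = ε₀ A (dE/dt)_max = (8.85×10^-12)(3.25×10^-4)(4.840×10^10) = 1.39×10^-4 A.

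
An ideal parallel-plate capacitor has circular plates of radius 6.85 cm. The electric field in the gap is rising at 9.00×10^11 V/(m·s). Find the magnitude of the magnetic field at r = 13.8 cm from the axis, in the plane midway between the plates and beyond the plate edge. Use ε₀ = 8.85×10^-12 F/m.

Through the whole plate area (πR² = 0.01474 m²), I_d = ε₀ πR² dE/dt = 0.1174 A.
For r ≥ R the full I_d is enclosed: B = μ₀ I_d/(2πr) = (4π×10^-7)(0.1174)/(2π·0.138) = 1.70×10^-7 T.

1.70×10^-7 T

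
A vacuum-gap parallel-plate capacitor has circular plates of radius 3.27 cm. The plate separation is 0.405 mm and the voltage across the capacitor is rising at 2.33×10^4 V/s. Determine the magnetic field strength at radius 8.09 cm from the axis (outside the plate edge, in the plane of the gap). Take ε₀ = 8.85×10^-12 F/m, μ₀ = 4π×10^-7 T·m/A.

4.23×10^-12 T

dE/dt = (dV/dt)/d = 5.753×10^7 V/(m·s); I_d = ε₀(πR²)(dE/dt) = (8.85×10^-12)(3.359×10^-3)(5.753×10^7) = 1.710×10^-6 A.
For r ≥ R the full I_d is enclosed: B = μ₀ I_d/(2πr) = (4π×10^-7)(1.710×10^-6)/(2π·0.0809) = 4.23×10^-12 T.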